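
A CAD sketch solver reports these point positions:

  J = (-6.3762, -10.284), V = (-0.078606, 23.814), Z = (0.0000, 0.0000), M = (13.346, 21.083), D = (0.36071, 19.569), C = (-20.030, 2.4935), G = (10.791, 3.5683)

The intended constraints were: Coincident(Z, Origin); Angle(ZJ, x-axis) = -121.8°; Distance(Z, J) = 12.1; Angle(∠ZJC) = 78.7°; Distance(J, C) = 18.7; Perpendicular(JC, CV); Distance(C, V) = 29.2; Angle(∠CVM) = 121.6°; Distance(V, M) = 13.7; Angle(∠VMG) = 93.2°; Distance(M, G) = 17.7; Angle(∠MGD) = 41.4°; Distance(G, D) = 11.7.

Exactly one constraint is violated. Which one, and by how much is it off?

Distance(G, D) = 11.7 — off by 7.40.

Z = (0.00, 0.00) ✓; ZJ at -121.8° ✓; |ZJ| = 12.10 ✓; ∠ZJC = 78.70° ✓; |JC| = 18.70 ✓; ∠(JC, CV) = 90.00° ✓; |CV| = 29.20 ✓; ∠CVM = 121.6° ✓; |VM| = 13.70 ✓; ∠VMG = 93.20° ✓; |MG| = 17.70 ✓; ∠MGD = 41.40° ✓; |GD| = 19.10 ✗.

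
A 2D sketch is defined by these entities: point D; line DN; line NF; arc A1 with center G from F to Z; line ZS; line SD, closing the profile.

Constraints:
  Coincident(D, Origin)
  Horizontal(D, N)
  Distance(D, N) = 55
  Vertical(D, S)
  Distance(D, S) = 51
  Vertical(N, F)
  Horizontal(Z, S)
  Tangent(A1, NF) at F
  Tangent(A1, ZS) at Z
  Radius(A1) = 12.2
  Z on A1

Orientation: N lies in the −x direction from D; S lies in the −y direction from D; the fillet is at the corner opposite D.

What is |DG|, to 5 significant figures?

57.769

D is at the origin; D and N share the same y with |DN| = 55.0 and N on the −x side, so N = (-55.000, 0.0000). D and S share the same x with |DS| = 51.0 and S on the −y side, so S = (0.0000, -51.000). The virtual corner opposite D is at (-55.000, -51.000). The tangent condition forces GF to be normal to NF and since A1 is tangent to ZS there, GZ ⟂ ZS, with radius 12.2, so the center G sits 12.2 in from both sides at G = (-42.800, -38.800). Then |DG| = |G − D| = 57.769.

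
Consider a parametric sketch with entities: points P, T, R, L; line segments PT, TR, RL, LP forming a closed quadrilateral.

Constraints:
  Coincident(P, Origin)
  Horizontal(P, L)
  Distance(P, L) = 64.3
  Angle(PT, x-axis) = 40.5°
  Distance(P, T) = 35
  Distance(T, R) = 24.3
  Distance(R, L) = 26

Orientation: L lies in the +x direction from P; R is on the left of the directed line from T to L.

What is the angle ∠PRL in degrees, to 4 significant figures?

97.35°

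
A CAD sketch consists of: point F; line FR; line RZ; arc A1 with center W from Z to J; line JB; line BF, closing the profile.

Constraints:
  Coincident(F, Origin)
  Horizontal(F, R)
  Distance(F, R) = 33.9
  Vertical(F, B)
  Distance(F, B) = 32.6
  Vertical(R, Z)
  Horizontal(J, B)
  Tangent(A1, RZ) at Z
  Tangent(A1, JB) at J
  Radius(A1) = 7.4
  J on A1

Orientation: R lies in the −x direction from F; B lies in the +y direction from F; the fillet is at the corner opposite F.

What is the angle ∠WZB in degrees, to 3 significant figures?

12.3°

The virtual corner opposite F is at (-33.9, 32.6). The tangent condition forces WZ to be normal to RZ and tangency of A1 to JB means the radius WJ is perpendicular to JB, with radius 7.4, so the center W sits 7.4 in from both sides at W = (-26.5, 25.2). That places the tangent points at Z = (-33.9, 25.2) on RZ and J = (-26.5, 32.6) on JB. Then cos ∠WZB = ZW·ZB / (|ZW||ZB|), giving 12.3°.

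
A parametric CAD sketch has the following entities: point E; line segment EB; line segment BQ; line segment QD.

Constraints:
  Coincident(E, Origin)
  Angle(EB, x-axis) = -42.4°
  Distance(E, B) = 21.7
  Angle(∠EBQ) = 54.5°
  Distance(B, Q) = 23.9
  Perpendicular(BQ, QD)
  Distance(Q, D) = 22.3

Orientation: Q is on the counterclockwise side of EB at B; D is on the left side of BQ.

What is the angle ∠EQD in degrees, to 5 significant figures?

32.602°

∠EBQ = 54.5°, so BQ runs at -42.4° + (180° − 54.5°) = 83.100° from the x-axis; with |BQ| = 23.9, Q = B + 23.9·(cos 83.100°, sin 83.100°) = (18.896, 9.0945). The perpendicularity gives QD at right angles to BQ; with |QD| = 22.3 on the left of BQ, D = Q + 22.3·(-0.99276, 0.12014) = (-3.2427, 11.774). Then cos ∠EQD = QE·QD / (|QE||QD|), giving 32.602°.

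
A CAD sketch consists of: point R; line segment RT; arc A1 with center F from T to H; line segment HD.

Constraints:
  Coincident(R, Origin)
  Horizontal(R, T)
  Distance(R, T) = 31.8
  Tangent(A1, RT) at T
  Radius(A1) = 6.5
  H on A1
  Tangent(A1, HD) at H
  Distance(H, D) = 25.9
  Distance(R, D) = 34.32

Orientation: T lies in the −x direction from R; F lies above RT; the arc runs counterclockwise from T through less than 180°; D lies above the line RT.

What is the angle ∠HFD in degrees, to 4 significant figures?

75.91°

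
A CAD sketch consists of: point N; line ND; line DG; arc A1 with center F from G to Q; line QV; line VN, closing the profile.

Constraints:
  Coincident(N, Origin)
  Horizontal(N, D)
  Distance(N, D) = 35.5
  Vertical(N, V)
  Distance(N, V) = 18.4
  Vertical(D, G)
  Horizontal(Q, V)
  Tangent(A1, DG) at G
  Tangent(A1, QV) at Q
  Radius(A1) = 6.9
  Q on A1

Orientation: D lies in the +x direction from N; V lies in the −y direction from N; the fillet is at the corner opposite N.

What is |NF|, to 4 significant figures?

30.83

N is at the origin; ND is horizontal with |ND| = 35.5 and D on the +x side, so D = (35.50, 0.000). NV is vertical with |NV| = 18.4 and V on the −y side, so V = (0.000, -18.40). The virtual corner opposite N is at (35.50, -18.40). The tangent condition forces FG to be normal to DG and tangency of A1 to QV means the radius FQ is perpendicular to QV, with radius 6.9, so the center F sits 6.9 in from both sides at F = (28.60, -11.50). Then |NF| = |F − N| = 30.83.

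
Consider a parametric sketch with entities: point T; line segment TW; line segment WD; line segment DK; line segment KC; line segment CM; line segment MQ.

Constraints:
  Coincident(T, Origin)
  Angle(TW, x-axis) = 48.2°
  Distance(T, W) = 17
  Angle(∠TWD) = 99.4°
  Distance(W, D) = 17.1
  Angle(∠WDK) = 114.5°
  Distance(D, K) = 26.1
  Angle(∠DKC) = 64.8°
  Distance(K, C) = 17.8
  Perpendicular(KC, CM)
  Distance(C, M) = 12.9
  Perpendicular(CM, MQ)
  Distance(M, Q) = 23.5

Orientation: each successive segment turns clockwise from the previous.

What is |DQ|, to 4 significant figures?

19.94

T is at the origin; TW runs at 48.2° with length 17.0, so W = (11.33, 12.67). ∠TWD = 99.4° gives WD at -32.40° from the x-axis; with |WD| = 17.1, D = (25.77, 3.510). ∠WDK = 114.5° gives DK at -97.90° from the x-axis; with |DK| = 26.1, K = (22.18, -22.34). ∠DKC = 64.8° gives KC at 146.9° from the x-axis; with |KC| = 17.8, C = (7.270, -12.62). KC is perpendicular to CM, so CM runs at 56.90°; with |CM| = 12.9, M = (14.32, -1.815). CM ⟂ MQ, so MQ runs at -33.10°; with |MQ| = 23.5, Q = (34.00, -14.65). Then |DQ| = |Q − D| = 19.94.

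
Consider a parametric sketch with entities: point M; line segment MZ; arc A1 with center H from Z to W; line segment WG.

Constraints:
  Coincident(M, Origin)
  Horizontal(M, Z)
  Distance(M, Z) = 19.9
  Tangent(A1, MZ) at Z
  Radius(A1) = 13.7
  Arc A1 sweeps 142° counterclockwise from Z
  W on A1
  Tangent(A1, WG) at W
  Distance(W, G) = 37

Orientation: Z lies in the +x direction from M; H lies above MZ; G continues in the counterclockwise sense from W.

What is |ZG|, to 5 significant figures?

51.617

M is at the origin; MZ is horizontal with |MZ| = 19.9 and Z on the +x side, so Z = (19.900, 0.0000). The tangent condition forces HZ to be normal to MZ, so H = Z + (0, 13.7) = (19.900, 13.700). On A1, Z sits at bearing -90° from H; a 142° counterclockwise sweep puts W at bearing 52°, so W = H + 13.7·(cos 52°, sin 52°) = (28.335, 24.496). The tangent condition forces HW to be normal to WG, so WG runs along (−sin 52°, cos 52°); with |WG| = 37.0, G = (-0.82184, 47.275). Then |ZG| = |G − Z| = 51.617.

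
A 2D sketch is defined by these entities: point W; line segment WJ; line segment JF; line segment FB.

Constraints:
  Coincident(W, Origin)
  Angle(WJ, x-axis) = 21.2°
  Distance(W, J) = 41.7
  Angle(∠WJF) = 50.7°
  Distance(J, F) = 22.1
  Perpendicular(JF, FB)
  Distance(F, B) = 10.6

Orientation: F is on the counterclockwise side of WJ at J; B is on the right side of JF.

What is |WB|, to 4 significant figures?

43.09

∠WJF = 50.7°, so JF runs at 21.2° + (180° − 50.7°) = 150.5° from the x-axis; with |JF| = 22.1, F = J + 22.1·(cos 150.5°, sin 150.5°) = (19.64, 25.96). JF ⟂ FB; with |FB| = 10.6 on the right of JF, B = F + 10.6·(0.4924, 0.8704) = (24.86, 35.19). Then |WB| = |B − W| = 43.09.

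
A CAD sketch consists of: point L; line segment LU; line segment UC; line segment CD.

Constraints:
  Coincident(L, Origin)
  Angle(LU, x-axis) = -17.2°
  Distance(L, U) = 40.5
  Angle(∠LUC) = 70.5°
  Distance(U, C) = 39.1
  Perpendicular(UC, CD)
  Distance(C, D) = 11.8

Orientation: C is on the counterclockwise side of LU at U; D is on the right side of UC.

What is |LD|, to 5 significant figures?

56.143

L is at the origin; LU runs at -17.2° with length 40.5, so U = 40.5·(cos -17.2°, sin -17.2°) = (38.689, -11.976). ∠LUC = 70.5°, so UC runs at -17.2° + (180° − 70.5°) = 92.300° from the x-axis; with |UC| = 39.1, C = U + 39.1·(cos 92.300°, sin 92.300°) = (37.120, 27.092). UC is perpendicular to CD; with |CD| = 11.8 on the right of UC, D = C + 11.8·(0.99919, 0.040132) = (48.910, 27.566). Then |LD| = |D − L| = 56.143.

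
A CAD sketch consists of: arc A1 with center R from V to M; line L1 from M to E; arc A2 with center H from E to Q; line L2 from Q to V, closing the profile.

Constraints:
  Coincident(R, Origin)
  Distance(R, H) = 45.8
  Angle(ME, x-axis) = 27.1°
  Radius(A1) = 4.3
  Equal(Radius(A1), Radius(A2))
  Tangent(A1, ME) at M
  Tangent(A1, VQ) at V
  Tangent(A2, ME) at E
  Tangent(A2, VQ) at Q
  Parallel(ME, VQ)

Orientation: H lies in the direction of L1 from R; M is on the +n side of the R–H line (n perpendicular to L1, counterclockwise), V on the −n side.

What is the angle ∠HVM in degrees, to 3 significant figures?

84.6°

The slot axis is L1's direction at 27.1°, so u = (cos 27.1°, sin 27.1°) = (0.890, 0.456) and n = (−sin 27.1°, cos 27.1°) = (-0.456, 0.890). R is at the origin and H lies 45.8 along u from R, so H = 45.8·u = (40.8, 20.9). Tangency of A1 to both parallel lines with radius 4.3 puts M and V at R ± 4.3·n: M = (-1.96, 3.83), V = (1.96, -3.83). Then cos ∠HVM = VH·VM / (|VH||VM|), giving 84.6°.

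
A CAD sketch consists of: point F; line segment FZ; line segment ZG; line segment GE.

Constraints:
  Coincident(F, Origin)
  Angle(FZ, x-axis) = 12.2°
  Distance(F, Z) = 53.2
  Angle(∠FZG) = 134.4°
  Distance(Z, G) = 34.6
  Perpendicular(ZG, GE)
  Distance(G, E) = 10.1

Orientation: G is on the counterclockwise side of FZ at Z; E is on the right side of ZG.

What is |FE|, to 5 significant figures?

86.446

∠FZG = 134.4°, so ZG runs at 12.2° + (180° − 134.4°) = 57.800° from the x-axis; with |ZG| = 34.6, G = Z + 34.6·(cos 57.800°, sin 57.800°) = (70.436, 40.521). The perpendicularity gives GE at right angles to ZG; with |GE| = 10.1 on the right of ZG, E = G + 10.1·(0.84619, -0.53288) = (78.983, 35.139). Then |FE| = |E − F| = 86.446.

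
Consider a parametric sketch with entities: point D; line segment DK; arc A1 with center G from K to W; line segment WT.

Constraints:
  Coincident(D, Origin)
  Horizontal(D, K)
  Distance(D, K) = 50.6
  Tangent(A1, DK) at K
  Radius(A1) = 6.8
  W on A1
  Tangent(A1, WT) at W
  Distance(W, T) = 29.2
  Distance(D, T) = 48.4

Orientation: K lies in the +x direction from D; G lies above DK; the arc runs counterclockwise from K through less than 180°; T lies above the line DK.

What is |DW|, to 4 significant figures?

56.73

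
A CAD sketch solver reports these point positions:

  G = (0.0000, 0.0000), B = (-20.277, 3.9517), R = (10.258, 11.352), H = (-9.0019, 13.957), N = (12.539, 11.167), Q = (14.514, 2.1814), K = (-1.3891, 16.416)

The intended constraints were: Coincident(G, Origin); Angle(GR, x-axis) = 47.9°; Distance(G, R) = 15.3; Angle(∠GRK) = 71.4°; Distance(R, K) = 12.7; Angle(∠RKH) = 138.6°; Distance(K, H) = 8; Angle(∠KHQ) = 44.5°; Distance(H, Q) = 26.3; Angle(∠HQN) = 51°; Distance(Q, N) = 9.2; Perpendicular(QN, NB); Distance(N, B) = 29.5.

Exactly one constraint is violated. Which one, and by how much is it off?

Distance(N, B) = 29.5 — off by 4.10.

G = (0.00, 0.00) ✓; GR at 47.90° ✓; |GR| = 15.30 ✓; ∠GRK = 71.40° ✓; |RK| = 12.70 ✓; ∠RKH = 138.6° ✓; |KH| = 8.000 ✓; ∠KHQ = 44.50° ✓; |HQ| = 26.30 ✓; ∠HQN = 51.00° ✓; |QN| = 9.200 ✓; ∠(QN, NB) = 90.00° ✓; |NB| = 33.60 ✗.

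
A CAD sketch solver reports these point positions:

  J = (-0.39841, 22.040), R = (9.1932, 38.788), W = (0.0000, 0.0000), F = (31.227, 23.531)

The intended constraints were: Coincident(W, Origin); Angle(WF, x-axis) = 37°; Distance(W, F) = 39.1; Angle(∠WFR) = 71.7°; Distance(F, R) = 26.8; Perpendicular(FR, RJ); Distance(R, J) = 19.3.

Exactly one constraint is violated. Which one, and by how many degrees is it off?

Perpendicular(FR, RJ) — off by 4.90°.

W = (0.00, 0.00) ✓; WF at 37.00° ✓; |WF| = 39.10 ✓; ∠WFR = 71.70° ✓; |FR| = 26.80 ✓; ∠(FR, RJ) = 94.90° ✗; |RJ| = 19.30 ✓.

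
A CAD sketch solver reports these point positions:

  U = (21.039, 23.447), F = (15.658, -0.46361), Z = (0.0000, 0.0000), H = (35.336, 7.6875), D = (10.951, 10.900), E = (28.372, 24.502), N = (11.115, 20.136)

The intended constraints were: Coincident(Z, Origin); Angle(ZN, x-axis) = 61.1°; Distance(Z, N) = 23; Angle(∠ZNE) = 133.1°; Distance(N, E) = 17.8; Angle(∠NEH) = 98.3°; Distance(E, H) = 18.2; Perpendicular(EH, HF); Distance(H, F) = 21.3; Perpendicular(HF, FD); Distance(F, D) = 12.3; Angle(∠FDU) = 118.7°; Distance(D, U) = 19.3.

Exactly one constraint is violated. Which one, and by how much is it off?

Distance(D, U) = 19.3 — off by 3.20.

Z = (0.00, 0.00) ✓; ZN at 61.10° ✓; |ZN| = 23.00 ✓; ∠ZNE = 133.1° ✓; |NE| = 17.80 ✓; ∠NEH = 98.30° ✓; |EH| = 18.20 ✓; ∠(EH, HF) = 90.00° ✓; |HF| = 21.30 ✓; ∠(HF, FD) = 90.00° ✓; |FD| = 12.30 ✓; ∠FDU = 118.7° ✓; |DU| = 16.10 ✗.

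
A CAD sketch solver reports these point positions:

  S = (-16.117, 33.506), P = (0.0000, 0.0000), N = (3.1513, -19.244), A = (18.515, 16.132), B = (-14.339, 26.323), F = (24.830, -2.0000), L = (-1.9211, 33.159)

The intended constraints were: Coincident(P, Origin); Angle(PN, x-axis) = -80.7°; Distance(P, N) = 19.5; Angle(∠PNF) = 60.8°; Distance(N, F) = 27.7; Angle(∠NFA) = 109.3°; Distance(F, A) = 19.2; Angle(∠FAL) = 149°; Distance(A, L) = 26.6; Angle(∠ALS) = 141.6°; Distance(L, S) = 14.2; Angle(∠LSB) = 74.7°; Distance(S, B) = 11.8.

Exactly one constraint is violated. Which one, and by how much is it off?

Distance(S, B) = 11.8 — off by 4.40.

P = (0.00, 0.00) ✓; PN at -80.70° ✓; |PN| = 19.50 ✓; ∠PNF = 60.80° ✓; |NF| = 27.70 ✓; ∠NFA = 109.3° ✓; |FA| = 19.20 ✓; ∠FAL = 149.0° ✓; |AL| = 26.60 ✓; ∠ALS = 141.6° ✓; |LS| = 14.20 ✓; ∠LSB = 74.70° ✓; |SB| = 7.400 ✗.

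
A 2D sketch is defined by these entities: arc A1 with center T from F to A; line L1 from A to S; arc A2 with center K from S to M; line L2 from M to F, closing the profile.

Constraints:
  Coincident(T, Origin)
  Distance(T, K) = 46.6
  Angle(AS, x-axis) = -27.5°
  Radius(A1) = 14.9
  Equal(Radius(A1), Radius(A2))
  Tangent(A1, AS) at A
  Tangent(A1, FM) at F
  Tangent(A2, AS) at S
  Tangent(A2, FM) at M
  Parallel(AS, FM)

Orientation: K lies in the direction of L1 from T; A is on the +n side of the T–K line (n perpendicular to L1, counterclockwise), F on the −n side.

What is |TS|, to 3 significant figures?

48.9

The slot axis is L1's direction at -27.5°, so u = (cos -27.5°, sin -27.5°) = (0.887, -0.462) and n = (−sin -27.5°, cos -27.5°) = (0.462, 0.887). T is at the origin and K lies 46.6 along u from T, so K = 46.6·u = (41.3, -21.5). Tangency of A1 to both parallel lines with radius 14.9 puts A and F at T ± 14.9·n: A = (6.88, 13.2), F = (-6.88, -13.2). Equal radii place S and M the same way about K: S = K + 14.9·n = (48.2, -8.30), M = K − 14.9·n = (34.5, -34.7). Then |TS| = |S − T| = 48.9.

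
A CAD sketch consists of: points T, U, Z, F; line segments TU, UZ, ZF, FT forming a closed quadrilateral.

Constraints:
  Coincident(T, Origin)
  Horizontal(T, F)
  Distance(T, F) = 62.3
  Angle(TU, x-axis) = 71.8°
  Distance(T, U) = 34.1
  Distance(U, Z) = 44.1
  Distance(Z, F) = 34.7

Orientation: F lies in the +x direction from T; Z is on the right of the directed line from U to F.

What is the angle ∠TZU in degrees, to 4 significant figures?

50.57°

Checks: |UZ| = 44.10 ✓; |ZF| = 34.70 ✓.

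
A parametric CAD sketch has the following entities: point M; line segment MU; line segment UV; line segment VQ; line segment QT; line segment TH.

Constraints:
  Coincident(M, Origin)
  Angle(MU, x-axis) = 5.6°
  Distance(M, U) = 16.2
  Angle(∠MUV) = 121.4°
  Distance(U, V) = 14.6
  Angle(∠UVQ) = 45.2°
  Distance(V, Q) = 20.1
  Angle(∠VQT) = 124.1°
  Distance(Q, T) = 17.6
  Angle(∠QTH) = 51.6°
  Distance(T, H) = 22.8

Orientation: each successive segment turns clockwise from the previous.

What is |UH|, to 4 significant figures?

3.951

M is at the origin; MU runs at 5.6° with length 16.2, so U = (16.12, 1.581). ∠MUV = 121.4° gives UV at -53.00° from the x-axis; with |UV| = 14.6, V = (24.91, -10.08). ∠UVQ = 45.2° gives VQ at 172.2° from the x-axis; with |VQ| = 20.1, Q = (4.995, -7.351). ∠VQT = 124.1° gives QT at 116.3° from the x-axis; with |QT| = 17.6, T = (-2.803, 8.427). ∠QTH = 51.6° gives TH at -12.10° from the x-axis; with |TH| = 22.8, H = (19.49, 3.648). Then |UH| = |H − U| = 3.951.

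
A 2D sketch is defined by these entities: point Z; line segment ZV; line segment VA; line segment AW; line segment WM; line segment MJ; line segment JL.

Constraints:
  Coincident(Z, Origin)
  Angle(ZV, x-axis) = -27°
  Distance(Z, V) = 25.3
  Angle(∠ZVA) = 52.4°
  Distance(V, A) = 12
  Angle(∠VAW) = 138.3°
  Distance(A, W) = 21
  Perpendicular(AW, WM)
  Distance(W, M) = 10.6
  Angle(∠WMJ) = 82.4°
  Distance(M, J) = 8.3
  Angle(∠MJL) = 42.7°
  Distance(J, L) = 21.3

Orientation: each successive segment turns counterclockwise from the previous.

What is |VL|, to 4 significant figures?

40.60

∠WMJ = 82.4° gives MJ at -30.10° from the x-axis; with |MJ| = 8.3, J = (4.418, 0.6018). ∠MJL = 42.7° gives JL at 107.2° from the x-axis; with |JL| = 21.3, L = (-1.881, 20.95). Then |VL| = |L − V| = 40.60.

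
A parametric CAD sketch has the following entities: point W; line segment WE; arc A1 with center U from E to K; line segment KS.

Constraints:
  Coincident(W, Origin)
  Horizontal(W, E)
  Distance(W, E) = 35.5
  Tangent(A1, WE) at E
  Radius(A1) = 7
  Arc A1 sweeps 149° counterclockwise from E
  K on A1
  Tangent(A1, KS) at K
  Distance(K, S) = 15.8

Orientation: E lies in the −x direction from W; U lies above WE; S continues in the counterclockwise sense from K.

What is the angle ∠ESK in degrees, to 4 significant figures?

33.82°

W is at the origin; WE is horizontal with |WE| = 35.5 and E on the −x side, so E = (-35.50, 0.000). Since A1 is tangent to WE there, UE ⟂ WE, so U = E + (0, 7) = (-35.50, 7.000). On A1, E sits at bearing -90° from U; a 149° counterclockwise sweep puts K at bearing 59°, so K = U + 7.0·(cos 59°, sin 59°) = (-31.89, 13.00). A1 meets KS tangentially, so UK is at right angles to KS, so KS runs along (−sin 59°, cos 59°); with |KS| = 15.8, S = (-45.44, 21.14). Then cos ∠ESK = SE·SK / (|SE||SK|), giving 33.82°.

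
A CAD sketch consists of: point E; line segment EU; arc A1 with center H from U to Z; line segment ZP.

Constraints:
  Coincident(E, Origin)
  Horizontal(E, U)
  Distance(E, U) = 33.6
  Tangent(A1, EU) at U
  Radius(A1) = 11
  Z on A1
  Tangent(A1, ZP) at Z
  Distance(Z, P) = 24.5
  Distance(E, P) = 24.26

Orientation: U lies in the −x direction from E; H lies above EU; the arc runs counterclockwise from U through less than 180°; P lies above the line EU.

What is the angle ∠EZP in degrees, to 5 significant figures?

57.947°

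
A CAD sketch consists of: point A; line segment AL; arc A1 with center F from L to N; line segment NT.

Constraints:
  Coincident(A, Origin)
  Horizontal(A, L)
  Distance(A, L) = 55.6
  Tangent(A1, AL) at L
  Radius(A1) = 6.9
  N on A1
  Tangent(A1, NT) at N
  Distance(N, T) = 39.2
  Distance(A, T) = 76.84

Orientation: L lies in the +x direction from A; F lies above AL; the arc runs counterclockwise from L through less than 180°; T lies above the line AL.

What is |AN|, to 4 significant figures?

62.90

Checks: ∠(FL, LA) = 90.00° ✓; |FN| = 6.900 ✓; ∠(FN, NT) = 90.00° ✓; |NT| = 39.20 ✓; |AT| = 76.84 ✓.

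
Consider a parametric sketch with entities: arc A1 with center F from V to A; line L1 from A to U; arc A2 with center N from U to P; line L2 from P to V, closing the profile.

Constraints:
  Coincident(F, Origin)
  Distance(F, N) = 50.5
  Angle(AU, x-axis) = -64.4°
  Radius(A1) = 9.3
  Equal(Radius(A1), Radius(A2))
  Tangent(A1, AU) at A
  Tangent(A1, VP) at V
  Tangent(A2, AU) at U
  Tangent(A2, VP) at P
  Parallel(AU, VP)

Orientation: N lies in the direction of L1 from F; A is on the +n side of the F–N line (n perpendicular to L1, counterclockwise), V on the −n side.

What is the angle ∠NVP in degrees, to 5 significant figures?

10.435°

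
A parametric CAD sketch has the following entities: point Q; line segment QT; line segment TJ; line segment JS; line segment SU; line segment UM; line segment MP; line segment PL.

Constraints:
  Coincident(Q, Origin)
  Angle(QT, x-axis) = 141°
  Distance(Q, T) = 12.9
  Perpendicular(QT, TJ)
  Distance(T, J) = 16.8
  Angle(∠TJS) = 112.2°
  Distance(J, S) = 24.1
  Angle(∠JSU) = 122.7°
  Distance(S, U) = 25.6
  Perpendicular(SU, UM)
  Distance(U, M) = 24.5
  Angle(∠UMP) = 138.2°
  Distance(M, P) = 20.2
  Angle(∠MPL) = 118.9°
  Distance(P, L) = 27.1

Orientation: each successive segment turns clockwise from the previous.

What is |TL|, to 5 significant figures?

10.933

∠UMP = 138.2° gives MP at 154.10° from the x-axis; with |MP| = 20.2, P = (-11.102, -8.3006). ∠MPL = 118.9° gives PL at 93.000° from the x-axis; with |PL| = 27.1, L = (-12.520, 18.762). Then |TL| = |L − T| = 10.933.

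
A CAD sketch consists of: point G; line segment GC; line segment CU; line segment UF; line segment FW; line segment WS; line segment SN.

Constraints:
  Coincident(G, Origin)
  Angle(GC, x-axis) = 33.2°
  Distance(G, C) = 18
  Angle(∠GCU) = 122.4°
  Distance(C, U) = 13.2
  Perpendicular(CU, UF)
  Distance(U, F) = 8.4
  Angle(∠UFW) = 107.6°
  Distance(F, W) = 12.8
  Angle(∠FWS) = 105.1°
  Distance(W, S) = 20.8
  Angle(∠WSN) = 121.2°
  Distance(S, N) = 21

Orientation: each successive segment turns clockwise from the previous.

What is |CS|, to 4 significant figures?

11.50

G is at the origin; GC runs at 33.2° with length 18.0, so C = (15.06, 9.856). ∠GCU = 122.4° gives CU at -24.40° from the x-axis; with |CU| = 13.2, U = (27.08, 4.403). The perpendicularity gives UF at right angles to CU, so UF runs at -114.4°; with |UF| = 8.4, F = (23.61, -3.247). ∠UFW = 107.6° gives FW at 173.2° from the x-axis; with |FW| = 12.8, W = (10.90, -1.731). ∠FWS = 105.1° gives WS at 98.30° from the x-axis; with |WS| = 20.8, S = (7.900, 18.85). Then |CS| = |S − C| = 11.50.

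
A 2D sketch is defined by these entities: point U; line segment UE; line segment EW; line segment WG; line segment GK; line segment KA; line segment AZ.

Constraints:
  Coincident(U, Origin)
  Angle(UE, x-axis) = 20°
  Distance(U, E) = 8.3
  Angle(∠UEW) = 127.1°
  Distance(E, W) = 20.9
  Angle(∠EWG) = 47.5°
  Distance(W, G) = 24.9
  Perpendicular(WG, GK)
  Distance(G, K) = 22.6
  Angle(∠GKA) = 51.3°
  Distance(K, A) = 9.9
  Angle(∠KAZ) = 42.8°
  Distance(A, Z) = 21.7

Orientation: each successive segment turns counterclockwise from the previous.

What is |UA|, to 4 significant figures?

5.506

The perpendicularity gives GK at right angles to WG, so GK runs at -64.60°; with |GK| = 22.6, K = (1.146, -8.281). ∠GKA = 51.3° gives KA at 64.10° from the x-axis; with |KA| = 9.9, A = (5.470, 0.6246). Then |UA| = |A − U| = 5.506.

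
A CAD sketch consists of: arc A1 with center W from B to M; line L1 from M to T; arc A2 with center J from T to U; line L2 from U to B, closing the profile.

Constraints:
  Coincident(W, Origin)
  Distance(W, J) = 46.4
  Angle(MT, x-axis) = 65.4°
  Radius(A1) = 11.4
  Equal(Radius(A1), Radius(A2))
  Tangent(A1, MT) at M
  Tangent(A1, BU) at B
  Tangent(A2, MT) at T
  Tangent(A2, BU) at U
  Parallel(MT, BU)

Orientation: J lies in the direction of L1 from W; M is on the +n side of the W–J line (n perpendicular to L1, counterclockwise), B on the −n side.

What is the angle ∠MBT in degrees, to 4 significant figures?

63.83°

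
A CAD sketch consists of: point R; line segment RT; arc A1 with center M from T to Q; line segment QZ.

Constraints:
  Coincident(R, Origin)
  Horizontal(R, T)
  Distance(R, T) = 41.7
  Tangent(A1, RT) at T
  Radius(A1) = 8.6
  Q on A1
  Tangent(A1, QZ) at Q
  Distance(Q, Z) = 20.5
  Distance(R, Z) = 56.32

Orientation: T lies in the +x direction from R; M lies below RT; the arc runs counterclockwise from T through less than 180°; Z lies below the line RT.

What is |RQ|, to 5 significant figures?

37.623

Checks: |MQ| = 8.600 ✓; ∠(MQ, QZ) = 90.00° ✓; |QZ| = 20.50 ✓; |RZ| = 56.32 ✓.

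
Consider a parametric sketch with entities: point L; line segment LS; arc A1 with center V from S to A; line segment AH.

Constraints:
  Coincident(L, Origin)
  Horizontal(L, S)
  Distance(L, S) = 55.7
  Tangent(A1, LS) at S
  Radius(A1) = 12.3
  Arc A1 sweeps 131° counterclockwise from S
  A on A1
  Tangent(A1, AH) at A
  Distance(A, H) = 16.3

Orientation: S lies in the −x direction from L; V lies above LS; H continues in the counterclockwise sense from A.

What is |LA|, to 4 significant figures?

50.69

The tangent condition forces VS to be normal to LS, so V = S + (0, 12.3) = (-55.70, 12.30). On A1, S sits at bearing -90° from V; a 131° counterclockwise sweep puts A at bearing 41°, so A = V + 12.3·(cos 41°, sin 41°) = (-46.42, 20.37). Then |LA| = |A − L| = 50.69.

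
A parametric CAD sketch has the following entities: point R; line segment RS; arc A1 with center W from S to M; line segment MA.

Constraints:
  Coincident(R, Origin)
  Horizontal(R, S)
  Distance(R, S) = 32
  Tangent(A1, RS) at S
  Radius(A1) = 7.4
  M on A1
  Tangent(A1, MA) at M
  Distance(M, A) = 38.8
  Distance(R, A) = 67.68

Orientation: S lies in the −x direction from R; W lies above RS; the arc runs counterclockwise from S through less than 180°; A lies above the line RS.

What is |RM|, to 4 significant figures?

29.75

Checks: ∠(WS, SR) = 90.00° ✓; |WS| = 7.400 ✓; |WM| = 7.400 ✓; ∠(WM, MA) = 90.00° ✓; |MA| = 38.80 ✓; |RA| = 67.68 ✓.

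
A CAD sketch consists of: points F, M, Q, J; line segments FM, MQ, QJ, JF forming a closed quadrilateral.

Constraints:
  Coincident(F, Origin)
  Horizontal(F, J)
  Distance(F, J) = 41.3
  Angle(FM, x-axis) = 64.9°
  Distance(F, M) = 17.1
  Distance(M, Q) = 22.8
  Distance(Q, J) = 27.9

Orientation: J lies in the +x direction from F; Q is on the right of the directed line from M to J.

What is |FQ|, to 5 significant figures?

15.437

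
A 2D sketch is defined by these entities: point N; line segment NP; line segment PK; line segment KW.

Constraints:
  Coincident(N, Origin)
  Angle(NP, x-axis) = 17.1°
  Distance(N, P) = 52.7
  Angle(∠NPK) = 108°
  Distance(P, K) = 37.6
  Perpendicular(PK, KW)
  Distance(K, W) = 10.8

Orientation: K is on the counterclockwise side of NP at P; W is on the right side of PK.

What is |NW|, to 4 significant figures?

81.33

∠NPK = 108.0°, so PK runs at 17.1° + (180° − 108.0°) = 89.10° from the x-axis; with |PK| = 37.6, K = P + 37.6·(cos 89.10°, sin 89.10°) = (50.96, 53.09). PK ⟂ KW; with |KW| = 10.8 on the right of PK, W = K + 10.8·(0.9999, -0.01571) = (61.76, 52.92). Then |NW| = |W − N| = 81.33.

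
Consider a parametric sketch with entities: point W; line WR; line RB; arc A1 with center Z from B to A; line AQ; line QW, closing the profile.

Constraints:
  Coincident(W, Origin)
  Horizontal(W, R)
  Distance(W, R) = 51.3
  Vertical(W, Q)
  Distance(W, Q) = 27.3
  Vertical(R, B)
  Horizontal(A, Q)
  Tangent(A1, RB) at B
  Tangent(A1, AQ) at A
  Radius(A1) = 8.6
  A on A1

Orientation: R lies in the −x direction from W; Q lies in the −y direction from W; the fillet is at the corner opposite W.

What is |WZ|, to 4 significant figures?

46.62

W is at the origin; W and R share the same y with |WR| = 51.3 and R on the −x side, so R = (-51.30, 0.000). WQ is vertical with |WQ| = 27.3 and Q on the −y side, so Q = (0.000, -27.30). The virtual corner opposite W is at (-51.30, -27.30). The tangent condition forces ZB to be normal to RB and tangency of A1 to AQ means the radius ZA is perpendicular to AQ, with radius 8.6, so the center Z sits 8.6 in from both sides at Z = (-42.70, -18.70). Then |WZ| = |Z − W| = 46.62.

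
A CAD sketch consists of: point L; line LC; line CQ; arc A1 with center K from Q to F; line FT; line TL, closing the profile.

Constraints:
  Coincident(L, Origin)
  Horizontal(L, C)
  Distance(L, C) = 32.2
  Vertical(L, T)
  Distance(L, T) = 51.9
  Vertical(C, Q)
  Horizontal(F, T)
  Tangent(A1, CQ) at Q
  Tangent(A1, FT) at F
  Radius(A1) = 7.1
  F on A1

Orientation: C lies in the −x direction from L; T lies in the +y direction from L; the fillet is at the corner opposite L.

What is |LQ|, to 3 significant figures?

55.2

L is at the origin; LC is horizontal with |LC| = 32.2 and C on the −x side, so C = (-32.2, 0.00). L and T share the same x with |LT| = 51.9 and T on the +y side, so T = (0.00, 51.9). The virtual corner opposite L is at (-32.2, 51.9). Tangency of A1 to CQ means the radius KQ is perpendicular to CQ and the tangent condition forces KF to be normal to FT, with radius 7.1, so the center K sits 7.1 in from both sides at K = (-25.1, 44.8). That places the tangent points at Q = (-32.2, 44.8) on CQ and F = (-25.1, 51.9) on FT. Then |LQ| = |Q − L| = 55.2.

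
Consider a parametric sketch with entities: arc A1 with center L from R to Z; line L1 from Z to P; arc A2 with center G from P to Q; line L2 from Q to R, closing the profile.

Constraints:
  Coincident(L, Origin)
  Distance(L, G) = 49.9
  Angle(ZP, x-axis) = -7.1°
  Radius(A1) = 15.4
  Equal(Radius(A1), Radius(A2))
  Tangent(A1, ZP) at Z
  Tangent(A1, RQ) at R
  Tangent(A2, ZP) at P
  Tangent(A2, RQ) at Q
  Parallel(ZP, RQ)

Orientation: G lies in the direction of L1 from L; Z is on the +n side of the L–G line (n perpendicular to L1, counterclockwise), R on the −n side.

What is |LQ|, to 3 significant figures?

52.2

Tangency of A1 to both parallel lines with radius 15.4 puts Z and R at L ± 15.4·n: Z = (1.90, 15.3), R = (-1.90, -15.3). Equal radii place P and Q the same way about G: P = G + 15.4·n = (51.4, 9.11), Q = G − 15.4·n = (47.6, -21.4). Then |LQ| = |Q − L| = 52.2.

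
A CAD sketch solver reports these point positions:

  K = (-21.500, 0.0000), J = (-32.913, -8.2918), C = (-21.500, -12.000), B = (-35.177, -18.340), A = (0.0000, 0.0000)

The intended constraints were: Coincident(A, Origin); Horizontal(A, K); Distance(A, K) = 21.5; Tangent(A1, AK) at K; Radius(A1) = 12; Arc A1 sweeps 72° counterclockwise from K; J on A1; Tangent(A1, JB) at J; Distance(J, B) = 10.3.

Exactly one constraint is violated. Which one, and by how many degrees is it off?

Tangent(A1, JB) at J — off by 5.30°.

A = (0.00, 0.00) ✓; A.y = 0.00, K.y = 0.00 ✓; |AK| = 21.50 ✓; ∠(CK, KA) = 90.00° ✓; |CK| = 12.00 ✓; bearing(C→J) − bearing(C→K) = 72.00° ✓; |CJ| = 12.00 ✓; ∠(CJ, JB) = 84.70° ✗; |JB| = 10.30 ✓.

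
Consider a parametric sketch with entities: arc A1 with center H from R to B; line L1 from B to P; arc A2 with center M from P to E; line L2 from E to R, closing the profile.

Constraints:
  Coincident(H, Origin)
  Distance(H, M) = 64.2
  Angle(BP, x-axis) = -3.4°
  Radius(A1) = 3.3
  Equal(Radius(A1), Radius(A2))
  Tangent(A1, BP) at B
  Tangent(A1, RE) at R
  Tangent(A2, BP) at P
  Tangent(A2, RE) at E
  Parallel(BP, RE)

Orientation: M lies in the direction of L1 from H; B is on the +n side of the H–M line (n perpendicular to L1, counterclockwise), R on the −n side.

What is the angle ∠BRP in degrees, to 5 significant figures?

84.130°

The slot axis is L1's direction at -3.4°, so u = (cos -3.4°, sin -3.4°) = (0.99824, -0.059306) and n = (−sin -3.4°, cos -3.4°) = (0.059306, 0.99824). H is at the origin and M lies 64.2 along u from H, so M = 64.2·u = (64.087, -3.8075). Tangency of A1 to both parallel lines with radius 3.3 puts B and R at H ± 3.3·n: B = (0.19571, 3.2942), R = (-0.19571, -3.2942). Equal radii place P and E the same way about M: P = M + 3.3·n = (64.283, -0.51328), E = M − 3.3·n = (63.891, -7.1017). Then cos ∠BRP = RB·RP / (|RB||RP|), giving 84.130°.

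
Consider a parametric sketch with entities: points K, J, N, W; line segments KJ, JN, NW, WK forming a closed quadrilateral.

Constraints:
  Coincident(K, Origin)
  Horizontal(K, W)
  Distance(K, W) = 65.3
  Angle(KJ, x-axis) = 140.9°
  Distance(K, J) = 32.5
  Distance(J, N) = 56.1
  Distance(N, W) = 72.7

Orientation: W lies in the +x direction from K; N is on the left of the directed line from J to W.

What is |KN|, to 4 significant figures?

58.64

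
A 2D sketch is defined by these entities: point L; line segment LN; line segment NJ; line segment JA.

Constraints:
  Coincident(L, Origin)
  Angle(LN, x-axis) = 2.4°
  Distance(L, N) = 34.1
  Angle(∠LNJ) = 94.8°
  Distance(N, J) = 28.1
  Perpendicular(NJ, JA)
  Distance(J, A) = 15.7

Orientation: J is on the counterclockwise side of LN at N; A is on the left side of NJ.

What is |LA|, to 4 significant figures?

35.95

L is at the origin; LN runs at 2.4° with length 34.1, so N = 34.1·(cos 2.4°, sin 2.4°) = (34.07, 1.428). ∠LNJ = 94.8°, so NJ runs at 2.4° + (180° − 94.8°) = 87.60° from the x-axis; with |NJ| = 28.1, J = N + 28.1·(cos 87.60°, sin 87.60°) = (35.25, 29.50). The perpendicularity gives JA at right angles to NJ; with |JA| = 15.7 on the left of NJ, A = J + 15.7·(-0.9991, 0.04188) = (19.56, 30.16). Then |LA| = |A − L| = 35.95.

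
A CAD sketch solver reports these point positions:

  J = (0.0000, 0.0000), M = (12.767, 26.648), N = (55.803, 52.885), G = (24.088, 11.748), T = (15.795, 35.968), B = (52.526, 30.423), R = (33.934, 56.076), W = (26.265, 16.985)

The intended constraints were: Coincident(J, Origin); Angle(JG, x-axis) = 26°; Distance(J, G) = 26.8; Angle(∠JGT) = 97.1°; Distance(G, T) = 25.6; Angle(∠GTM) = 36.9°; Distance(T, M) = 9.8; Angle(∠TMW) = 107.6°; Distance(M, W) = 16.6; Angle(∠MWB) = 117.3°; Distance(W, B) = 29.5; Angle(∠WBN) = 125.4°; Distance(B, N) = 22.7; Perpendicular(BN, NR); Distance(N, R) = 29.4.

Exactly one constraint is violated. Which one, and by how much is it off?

Distance(N, R) = 29.4 — off by 7.30.

J = (0.00, 0.00) ✓; JG at 26.00° ✓; |JG| = 26.80 ✓; ∠JGT = 97.10° ✓; |GT| = 25.60 ✓; ∠GTM = 36.90° ✓; |TM| = 9.800 ✓; ∠TMW = 107.6° ✓; |MW| = 16.60 ✓; ∠MWB = 117.3° ✓; |WB| = 29.50 ✓; ∠WBN = 125.4° ✓; |BN| = 22.70 ✓; ∠(BN, NR) = 90.00° ✓; |NR| = 22.10 ✗.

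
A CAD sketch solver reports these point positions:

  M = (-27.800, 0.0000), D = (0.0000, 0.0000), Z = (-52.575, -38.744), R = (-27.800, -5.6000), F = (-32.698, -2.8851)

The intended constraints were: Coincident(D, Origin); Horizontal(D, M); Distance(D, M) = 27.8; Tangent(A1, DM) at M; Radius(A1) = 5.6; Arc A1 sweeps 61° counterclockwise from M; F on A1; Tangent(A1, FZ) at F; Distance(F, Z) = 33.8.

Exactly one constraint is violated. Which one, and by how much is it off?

Distance(F, Z) = 33.8 — off by 7.20.

D = (0.00, 0.00) ✓; D.y = 0.00, M.y = 0.00 ✓; |DM| = 27.80 ✓; ∠(RM, MD) = 90.00° ✓; |RM| = 5.600 ✓; bearing(R→F) − bearing(R→M) = 61.00° ✓; |RF| = 5.600 ✓; ∠(RF, FZ) = 90.00° ✓; |FZ| = 41.00 ✗.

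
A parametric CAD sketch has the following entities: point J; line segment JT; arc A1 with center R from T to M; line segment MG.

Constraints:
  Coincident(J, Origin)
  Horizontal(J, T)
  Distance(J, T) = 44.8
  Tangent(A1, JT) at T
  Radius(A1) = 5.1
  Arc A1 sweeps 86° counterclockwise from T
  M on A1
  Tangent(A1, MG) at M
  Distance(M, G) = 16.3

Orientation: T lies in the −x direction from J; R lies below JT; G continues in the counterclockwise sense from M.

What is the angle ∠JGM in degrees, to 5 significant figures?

63.625°

J is at the origin; JT is horizontal with |JT| = 44.8 and T on the −x side, so T = (-44.800, 0.0000). The tangent condition forces RT to be normal to JT, so R = T + (0, -5.1) = (-44.800, -5.1000). On A1, T sits at bearing 90° from R; an 86° counterclockwise sweep puts M at bearing 176°, so M = R + 5.1·(cos 176°, sin 176°) = (-49.888, -4.7442). The tangent condition forces RM to be normal to MG, so MG runs along (−sin 176°, cos 176°); with |MG| = 16.3, G = (-51.025, -21.005). Then cos ∠JGM = GJ·GM / (|GJ||GM|), giving 63.625°.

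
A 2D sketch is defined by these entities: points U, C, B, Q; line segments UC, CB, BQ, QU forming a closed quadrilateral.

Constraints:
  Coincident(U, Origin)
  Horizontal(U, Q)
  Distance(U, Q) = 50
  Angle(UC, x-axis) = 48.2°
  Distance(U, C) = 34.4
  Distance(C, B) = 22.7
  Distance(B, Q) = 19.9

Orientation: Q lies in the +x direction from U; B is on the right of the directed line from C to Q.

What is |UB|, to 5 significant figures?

30.859

U is at the origin; U and Q share the same y with |UQ| = 50.0 and Q in +x, so Q = (50.0, 0). UC runs at 48.2° with |UC| = 34.4, so C = (22.929, 25.644). B is determined by |CB| = 22.7 and |BQ| = 19.9 together: it lies at the intersection of circle(C, 22.7) and circle(Q, 19.9). With |CQ| = 37.289, the foot of the radical line on CQ is 20.244 from C and the perpendicular offset is √(22.7² − 20.244²) = 10.270. Taking the right-of-CQ solution: B = (30.563, 4.2665).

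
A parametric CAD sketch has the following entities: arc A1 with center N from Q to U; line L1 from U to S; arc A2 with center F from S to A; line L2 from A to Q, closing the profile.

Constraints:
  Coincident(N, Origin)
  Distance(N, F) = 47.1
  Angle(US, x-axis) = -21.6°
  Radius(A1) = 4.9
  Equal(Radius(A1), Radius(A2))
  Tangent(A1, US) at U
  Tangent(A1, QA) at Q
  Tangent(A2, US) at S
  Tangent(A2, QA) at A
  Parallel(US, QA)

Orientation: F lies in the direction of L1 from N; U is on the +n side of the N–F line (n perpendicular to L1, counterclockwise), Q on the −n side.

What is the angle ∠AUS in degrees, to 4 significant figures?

11.75°

The slot axis is L1's direction at -21.6°, so u = (cos -21.6°, sin -21.6°) = (0.9298, -0.3681) and n = (−sin -21.6°, cos -21.6°) = (0.3681, 0.9298). N is at the origin and F lies 47.1 along u from N, so F = 47.1·u = (43.79, -17.34). Tangency of A1 to both parallel lines with radius 4.9 puts U and Q at N ± 4.9·n: U = (1.804, 4.556), Q = (-1.804, -4.556). Equal radii place S and A the same way about F: S = F + 4.9·n = (45.60, -12.78), A = F − 4.9·n = (41.99, -21.89). Then cos ∠AUS = UA·US / (|UA||US|), giving 11.75°.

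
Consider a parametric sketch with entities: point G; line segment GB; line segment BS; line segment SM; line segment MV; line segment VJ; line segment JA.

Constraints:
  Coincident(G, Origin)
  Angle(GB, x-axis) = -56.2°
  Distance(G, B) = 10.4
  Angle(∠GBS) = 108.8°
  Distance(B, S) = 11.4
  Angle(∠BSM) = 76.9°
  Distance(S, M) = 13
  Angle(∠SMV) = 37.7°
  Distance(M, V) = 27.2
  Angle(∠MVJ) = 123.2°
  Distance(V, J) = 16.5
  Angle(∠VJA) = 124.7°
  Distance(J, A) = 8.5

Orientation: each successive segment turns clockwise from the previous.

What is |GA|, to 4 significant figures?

40.37

G is at the origin; GB runs at -56.2° with length 10.4, so B = (5.785, -8.642). ∠GBS = 108.8° gives BS at -127.4° from the x-axis; with |BS| = 11.4, S = (-1.139, -17.70). ∠BSM = 76.9° gives SM at 129.5° from the x-axis; with |SM| = 13.0, M = (-9.408, -7.667). ∠SMV = 37.7° gives MV at -12.80° from the x-axis; with |MV| = 27.2, V = (17.12, -13.69). ∠MVJ = 123.2° gives VJ at -69.60° from the x-axis; with |VJ| = 16.5, J = (22.87, -29.16). ∠VJA = 124.7° gives JA at -124.9° from the x-axis; with |JA| = 8.5, A = (18.00, -36.13). Then |GA| = |A − G| = 40.37.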